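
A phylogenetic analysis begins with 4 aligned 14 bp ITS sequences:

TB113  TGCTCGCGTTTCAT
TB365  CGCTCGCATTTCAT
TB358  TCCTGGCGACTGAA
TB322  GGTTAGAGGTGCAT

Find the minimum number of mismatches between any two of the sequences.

Pairwise Hamming distances:
  TB113 vs TB365: 2
  TB113 vs TB358: 6
  TB113 vs TB322: 6
  TB365 vs TB358: 8
  TB365 vs TB322: 7
  TB358 vs TB322: 10
The smallest is 2, between TB113 and TB365.

2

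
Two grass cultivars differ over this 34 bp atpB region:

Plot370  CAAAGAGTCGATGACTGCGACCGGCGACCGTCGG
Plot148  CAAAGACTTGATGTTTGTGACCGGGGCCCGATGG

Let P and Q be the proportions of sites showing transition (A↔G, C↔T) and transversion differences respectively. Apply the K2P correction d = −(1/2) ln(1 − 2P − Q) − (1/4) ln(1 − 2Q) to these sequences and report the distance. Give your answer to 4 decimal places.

Mismatches occur at site 7 (G↔C, transversion), site 9 (C↔T, transition), site 14 (A↔T, transversion), site 15 (C↔T, transition), site 18 (C↔T, transition), site 25 (C↔G, transversion), site 27 (A↔C, transversion), site 31 (T↔A, transversion), site 32 (C↔T, transition).
Of the 9 differences, 4 transitions and 5 transversions over 34 sites: P = 4/34 = 0.117647, Q = 5/34 = 0.147059.
d = −0.5·ln(0.617647) − 0.25·ln(0.705882) = −0.5·(-0.481838) − 0.25·(-0.348307) = 0.3280.

0.3280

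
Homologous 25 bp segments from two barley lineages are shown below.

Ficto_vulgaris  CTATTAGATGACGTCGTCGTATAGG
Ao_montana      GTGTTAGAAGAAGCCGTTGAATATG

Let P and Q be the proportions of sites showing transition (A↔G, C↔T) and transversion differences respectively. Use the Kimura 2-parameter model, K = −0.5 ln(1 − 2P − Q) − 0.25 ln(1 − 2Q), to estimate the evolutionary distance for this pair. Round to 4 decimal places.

0.4176

Mismatches occur at site 1 (C/G, transversion), site 3 (A/G, transition), site 9 (T/A, transversion), site 12 (C/A, transversion), site 14 (T/C, transition), site 18 (C/T, transition), site 20 (T/A, transversion), site 24 (G/T, transversion).
Of the 8 differences, 3 transitions and 5 transversions over 25 sites: P = 3/25 = 0.120000, Q = 5/25 = 0.200000.
d = −0.5·ln(0.560000) − 0.25·ln(0.600000) = −0.5·(-0.579818) − 0.25·(-0.510826) = 0.4176.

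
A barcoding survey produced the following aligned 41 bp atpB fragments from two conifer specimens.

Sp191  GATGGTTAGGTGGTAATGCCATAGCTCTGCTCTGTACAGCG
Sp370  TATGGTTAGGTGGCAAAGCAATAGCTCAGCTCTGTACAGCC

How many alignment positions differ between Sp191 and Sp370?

Differing sites — 1:G/T; 14:T/C; 17:T/A; 20:C/A; 28:T/A; 41:G/C.
That gives 6 mismatches out of 41 aligned sites, so the Hamming distance is 6.

6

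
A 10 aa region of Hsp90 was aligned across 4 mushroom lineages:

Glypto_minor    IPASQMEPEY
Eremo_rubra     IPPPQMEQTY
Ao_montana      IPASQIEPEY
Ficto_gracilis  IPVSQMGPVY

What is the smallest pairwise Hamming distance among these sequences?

1

Pairwise Hamming distances:
  Glypto_minor vs Eremo_rubra: 4
  Glypto_minor vs Ao_montana: 1
  Glypto_minor vs Ficto_gracilis: 3
  Eremo_rubra vs Ao_montana: 5
  Eremo_rubra vs Ficto_gracilis: 5
  Ao_montana vs Ficto_gracilis: 4
The smallest is 1, between Glypto_minor and Ao_montana.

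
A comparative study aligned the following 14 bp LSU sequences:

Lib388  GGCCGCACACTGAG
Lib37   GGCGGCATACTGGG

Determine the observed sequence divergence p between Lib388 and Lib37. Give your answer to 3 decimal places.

0.214

The sequences differ at positions 4 (C/G), 8 (C/T), 13 (A/G).
There are 3 differences over 14 sites, so p = 3/14 = 0.214.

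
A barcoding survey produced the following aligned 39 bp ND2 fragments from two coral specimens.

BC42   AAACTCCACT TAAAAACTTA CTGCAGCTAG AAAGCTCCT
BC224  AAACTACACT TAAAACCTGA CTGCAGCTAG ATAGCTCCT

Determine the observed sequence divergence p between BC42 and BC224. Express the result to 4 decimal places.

0.1026

Mismatches occur at site 6 (C→A), site 16 (A→C), site 19 (T→G), site 32 (A→T).
There are 4 differences over 39 sites, so p = 4/39 = 0.1026.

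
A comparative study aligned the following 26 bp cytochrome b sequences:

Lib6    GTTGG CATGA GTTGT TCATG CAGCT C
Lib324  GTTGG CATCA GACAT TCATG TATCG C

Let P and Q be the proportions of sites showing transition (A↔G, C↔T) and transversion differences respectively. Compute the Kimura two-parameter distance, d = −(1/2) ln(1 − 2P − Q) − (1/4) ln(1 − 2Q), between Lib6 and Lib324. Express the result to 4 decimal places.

0.3347

Differing sites — 9:G/C (Tv); 12:T/A (Tv); 13:T/C (Ti); 14:G/A (Ti); 21:C/T (Ti); 23:G/T (Tv); 25:T/G (Tv).
Of the 7 differences, 3 transitions and 4 transversions over 26 sites: P = 3/26 = 0.115385, Q = 4/26 = 0.153846.
d = −0.5·ln(0.615384) − 0.25·ln(0.692308) = −0.5·(-0.485509) − 0.25·(-0.367724) = 0.3347.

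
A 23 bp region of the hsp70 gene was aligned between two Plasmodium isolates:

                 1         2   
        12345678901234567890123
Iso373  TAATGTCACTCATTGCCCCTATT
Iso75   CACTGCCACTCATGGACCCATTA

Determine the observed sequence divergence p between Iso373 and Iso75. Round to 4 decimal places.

Differing sites — 1:T/C; 3:A/C; 6:T/C; 14:T/G; 16:C/A; 20:T/A; 21:A/T; 23:T/A.
There are 8 differences over 23 sites, so p = 8/23 = 0.3478.

0.3478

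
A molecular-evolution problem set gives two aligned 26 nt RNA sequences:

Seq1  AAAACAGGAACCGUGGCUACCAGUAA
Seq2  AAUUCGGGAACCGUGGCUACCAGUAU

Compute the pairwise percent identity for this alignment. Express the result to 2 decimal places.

84.62%

Mismatches occur at site 3 (A→U), site 4 (A→U), site 6 (A→G), site 26 (A→U).
22 of the 26 sites match, so the percent identity is 22/26 × 100 = 84.62%.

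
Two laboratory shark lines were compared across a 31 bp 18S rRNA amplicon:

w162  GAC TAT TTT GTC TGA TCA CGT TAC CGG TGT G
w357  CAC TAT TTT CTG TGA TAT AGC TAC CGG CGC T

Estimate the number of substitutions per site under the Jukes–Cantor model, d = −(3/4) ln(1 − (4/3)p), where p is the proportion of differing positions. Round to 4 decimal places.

The sequences differ at positions 1 (G/C), 10 (G/C), 12 (C/G), 17 (C/A), 18 (A/T), 19 (C/A), 21 (T/C), 28 (T/C), 30 (T/C), 31 (G/T).
p = 10/31 = 0.322581.
d = −0.75 · ln(1 − (4/3)·0.322581) = −0.75 · ln(0.569892) = −0.75 · (-0.562308) = 0.4217.

0.4217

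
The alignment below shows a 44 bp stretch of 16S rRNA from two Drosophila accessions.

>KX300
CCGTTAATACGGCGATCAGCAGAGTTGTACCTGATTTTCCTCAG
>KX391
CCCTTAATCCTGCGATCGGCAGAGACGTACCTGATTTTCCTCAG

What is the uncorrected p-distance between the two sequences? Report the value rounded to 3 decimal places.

The sequences differ at positions 3 (G/C), 9 (A/C), 11 (G/T), 18 (A/G), 25 (T/A), 26 (T/C).
There are 6 differences over 44 sites, so p = 6/44 = 0.136.

0.136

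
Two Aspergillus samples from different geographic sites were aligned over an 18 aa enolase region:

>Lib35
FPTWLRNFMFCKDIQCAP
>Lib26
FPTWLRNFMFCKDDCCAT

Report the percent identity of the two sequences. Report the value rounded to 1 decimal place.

83.3%

Mismatches occur at site 14 (I→D), site 15 (Q→C), site 18 (P→T).
15 of the 18 sites match, so the percent identity is 15/18 × 100 = 83.3%.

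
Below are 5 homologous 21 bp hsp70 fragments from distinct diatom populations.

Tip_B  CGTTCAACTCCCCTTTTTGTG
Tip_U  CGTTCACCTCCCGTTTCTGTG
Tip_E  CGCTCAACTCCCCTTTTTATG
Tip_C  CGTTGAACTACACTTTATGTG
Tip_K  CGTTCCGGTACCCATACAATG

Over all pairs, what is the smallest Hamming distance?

2

Pairwise Hamming distances:
  Tip_B vs Tip_U: 3
  Tip_B vs Tip_E: 2
  Tip_B vs Tip_C: 4
  Tip_B vs Tip_K: 9
  Tip_U vs Tip_E: 5
  Tip_U vs Tip_C: 6
  Tip_U vs Tip_K: 9
  Tip_E vs Tip_C: 6
  Tip_E vs Tip_K: 9
  Tip_C vs Tip_K: 10
The smallest is 2, between Tip_B and Tip_E.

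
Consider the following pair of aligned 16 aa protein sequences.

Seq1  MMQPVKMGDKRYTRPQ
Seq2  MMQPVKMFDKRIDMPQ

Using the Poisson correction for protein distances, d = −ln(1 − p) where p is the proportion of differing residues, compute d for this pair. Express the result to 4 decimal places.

Differing sites — 8:G/F; 12:Y/I; 13:T/D; 14:R/M.
p = 4/16 = 0.250000.
d = −ln(1 − 0.250000) = −ln(0.750000) = 0.2877.

0.2877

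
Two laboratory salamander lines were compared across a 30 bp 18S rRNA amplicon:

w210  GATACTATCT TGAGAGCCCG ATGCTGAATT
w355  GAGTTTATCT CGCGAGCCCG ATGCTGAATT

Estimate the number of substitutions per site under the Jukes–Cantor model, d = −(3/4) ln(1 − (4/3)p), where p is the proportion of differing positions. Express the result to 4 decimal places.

Mismatches occur at site 3 (T↔G), site 4 (A↔T), site 5 (C↔T), site 11 (T↔C), site 13 (A↔C).
p = 5/30 = 0.166667.
d = −0.75 · ln(1 − (4/3)·0.166667) = −0.75 · ln(0.777777) = −0.75 · (-0.251315) = 0.1885.

0.1885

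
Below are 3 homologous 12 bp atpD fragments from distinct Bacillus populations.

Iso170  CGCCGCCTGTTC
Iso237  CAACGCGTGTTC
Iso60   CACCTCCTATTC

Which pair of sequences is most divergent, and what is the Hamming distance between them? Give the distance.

Pairwise Hamming distances:
  Iso170 vs Iso237: 3
  Iso170 vs Iso60: 3
  Iso237 vs Iso60: 4
The largest is 4, between Iso237 and Iso60.

4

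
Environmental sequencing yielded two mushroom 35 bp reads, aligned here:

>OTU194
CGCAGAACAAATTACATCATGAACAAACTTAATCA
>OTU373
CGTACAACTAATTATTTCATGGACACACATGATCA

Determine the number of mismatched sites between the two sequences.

9

Mismatches occur at site 3 (C/T), site 5 (G/C), site 9 (A/T), site 15 (C/T), site 16 (A/T), site 22 (A/G), site 26 (A/C), site 29 (T/A), site 31 (A/G).
That gives 9 mismatches out of 35 aligned sites, so the Hamming distance is 9.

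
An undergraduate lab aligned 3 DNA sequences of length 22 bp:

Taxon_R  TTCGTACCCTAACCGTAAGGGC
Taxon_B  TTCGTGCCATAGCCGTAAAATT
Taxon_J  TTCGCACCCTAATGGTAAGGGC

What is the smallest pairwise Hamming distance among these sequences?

3

Pairwise Hamming distances:
  Taxon_R vs Taxon_B: 7
  Taxon_R vs Taxon_J: 3
  Taxon_B vs Taxon_J: 10
The smallest is 3, between Taxon_R and Taxon_J.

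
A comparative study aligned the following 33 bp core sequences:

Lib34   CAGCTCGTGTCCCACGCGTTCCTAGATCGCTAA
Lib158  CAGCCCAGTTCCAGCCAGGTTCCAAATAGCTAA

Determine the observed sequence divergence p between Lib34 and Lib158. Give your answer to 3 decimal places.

The sequences differ at positions 5 (T/C), 7 (G/A), 8 (T/G), 9 (G/T), 13 (C/A), 14 (A/G), 16 (G/C), 17 (C/A), 19 (T/G), 21 (C/T), 23 (T/C), 25 (G/A), 28 (C/A).
There are 13 differences over 33 sites, so p = 13/33 = 0.394.

0.394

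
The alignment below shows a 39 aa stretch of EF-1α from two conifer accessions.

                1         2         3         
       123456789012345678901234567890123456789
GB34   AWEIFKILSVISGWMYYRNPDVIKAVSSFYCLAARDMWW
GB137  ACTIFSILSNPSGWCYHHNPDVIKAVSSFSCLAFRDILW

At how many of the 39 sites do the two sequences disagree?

12

Differing sites — 2:W/C; 3:E/T; 6:K/S; 10:V/N; 11:I/P; 15:M/C; 17:Y/H; 18:R/H; 30:Y/S; 34:A/F; 37:M/I; 38:W/L.
That gives 12 mismatches out of 39 aligned sites, so the Hamming distance is 12.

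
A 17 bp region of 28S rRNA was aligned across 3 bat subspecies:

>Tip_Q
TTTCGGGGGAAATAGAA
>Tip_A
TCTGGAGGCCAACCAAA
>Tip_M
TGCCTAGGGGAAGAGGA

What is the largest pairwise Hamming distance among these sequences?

Pairwise Hamming distances:
  Tip_Q vs Tip_A: 8
  Tip_Q vs Tip_M: 7
  Tip_A vs Tip_M: 10
The largest is 10, between Tip_A and Tip_M.

10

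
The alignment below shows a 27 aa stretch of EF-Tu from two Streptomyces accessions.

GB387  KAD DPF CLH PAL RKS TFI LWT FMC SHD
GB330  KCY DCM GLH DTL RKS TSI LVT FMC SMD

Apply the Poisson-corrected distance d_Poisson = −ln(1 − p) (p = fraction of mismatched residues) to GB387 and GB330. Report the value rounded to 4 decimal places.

Differing sites — 2:A/C; 3:D/Y; 5:P/C; 6:F/M; 7:C/G; 10:P/D; 11:A/T; 17:F/S; 20:W/V; 26:H/M.
p = 10/27 = 0.370370.
d = −ln(1 − 0.370370) = −ln(0.629630) = 0.4626.

0.4626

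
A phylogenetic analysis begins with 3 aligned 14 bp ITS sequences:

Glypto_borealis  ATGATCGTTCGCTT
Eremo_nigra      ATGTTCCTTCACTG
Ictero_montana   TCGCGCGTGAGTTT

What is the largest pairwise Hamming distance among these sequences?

10

Pairwise Hamming distances:
  Glypto_borealis vs Eremo_nigra: 4
  Glypto_borealis vs Ictero_montana: 7
  Eremo_nigra vs Ictero_montana: 10
The largest is 10, between Eremo_nigra and Ictero_montana.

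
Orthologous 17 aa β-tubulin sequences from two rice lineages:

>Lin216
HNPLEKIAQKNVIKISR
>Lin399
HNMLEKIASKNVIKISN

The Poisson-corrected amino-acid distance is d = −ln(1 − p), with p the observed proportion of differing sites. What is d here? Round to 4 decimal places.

0.1942

Differing sites — 3:P/M; 9:Q/S; 17:R/N.
p = 3/17 = 0.176471.
d = −ln(1 − 0.176471) = −ln(0.823529) = 0.1942.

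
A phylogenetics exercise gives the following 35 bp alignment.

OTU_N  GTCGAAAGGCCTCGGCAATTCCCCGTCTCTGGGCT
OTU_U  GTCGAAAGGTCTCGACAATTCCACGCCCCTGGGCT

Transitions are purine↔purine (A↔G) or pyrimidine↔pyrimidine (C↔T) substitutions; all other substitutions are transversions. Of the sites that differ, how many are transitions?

The sequences differ at positions 10 (C/T, transition), 15 (G/A, transition), 23 (C/A, transversion), 26 (T/C, transition), 28 (T/C, transition).
Of the 5 differences, 4 transitions and 1 transversion, so the answer is 4.

4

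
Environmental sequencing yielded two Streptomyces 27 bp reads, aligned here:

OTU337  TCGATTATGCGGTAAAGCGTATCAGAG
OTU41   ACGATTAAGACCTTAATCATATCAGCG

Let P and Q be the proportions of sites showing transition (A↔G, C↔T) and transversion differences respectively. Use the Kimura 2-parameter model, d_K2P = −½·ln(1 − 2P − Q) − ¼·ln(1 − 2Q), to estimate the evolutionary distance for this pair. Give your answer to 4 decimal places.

0.4558

Differing sites — 1:T/A (Tv); 8:T/A (Tv); 10:C/A (Tv); 11:G/C (Tv); 12:G/C (Tv); 14:A/T (Tv); 17:G/T (Tv); 19:G/A (Ti); 26:A/C (Tv).
Of the 9 differences, 1 transition and 8 transversions over 27 sites: P = 1/27 = 0.037037, Q = 8/27 = 0.296296.
d = −0.5·ln(0.629630) − 0.25·ln(0.407408) = −0.5·(-0.462623) − 0.25·(-0.897940) = 0.4558.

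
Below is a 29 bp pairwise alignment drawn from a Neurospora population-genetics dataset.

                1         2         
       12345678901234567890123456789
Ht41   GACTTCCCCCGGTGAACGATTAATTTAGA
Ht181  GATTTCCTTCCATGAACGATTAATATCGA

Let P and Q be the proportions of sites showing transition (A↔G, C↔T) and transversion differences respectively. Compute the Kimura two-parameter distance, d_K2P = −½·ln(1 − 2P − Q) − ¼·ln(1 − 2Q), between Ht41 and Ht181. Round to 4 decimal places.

Differing sites — 3:C/T (Ti); 8:C/T (Ti); 9:C/T (Ti); 11:G/C (Tv); 12:G/A (Ti); 25:T/A (Tv); 27:A/C (Tv).
Of the 7 differences, 4 transitions and 3 transversions over 29 sites: P = 4/29 = 0.137931, Q = 3/29 = 0.103448.
d = −0.5·ln(0.620690) − 0.25·ln(0.793104) = −0.5·(-0.476924) − 0.25·(-0.231801) = 0.2964.

0.2964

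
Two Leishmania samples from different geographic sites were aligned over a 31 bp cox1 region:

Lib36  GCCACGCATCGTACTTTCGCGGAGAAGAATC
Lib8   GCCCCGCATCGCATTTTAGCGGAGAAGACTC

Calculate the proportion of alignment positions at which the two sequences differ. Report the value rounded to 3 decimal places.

0.161

Mismatches occur at site 4 (A→C), site 12 (T→C), site 14 (C→T), site 18 (C→A), site 29 (A→C).
There are 5 differences over 31 sites, so p = 5/31 = 0.161.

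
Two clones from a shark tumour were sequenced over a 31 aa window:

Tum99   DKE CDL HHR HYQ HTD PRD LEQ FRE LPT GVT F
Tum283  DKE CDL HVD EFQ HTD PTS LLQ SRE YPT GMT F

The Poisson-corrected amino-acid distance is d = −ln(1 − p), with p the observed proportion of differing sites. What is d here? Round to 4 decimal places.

The sequences differ at positions 8 (H/V), 9 (R/D), 10 (H/E), 11 (Y/F), 17 (R/T), 18 (D/S), 20 (E/L), 22 (F/S), 25 (L/Y), 29 (V/M).
p = 10/31 = 0.322581.
d = −ln(1 − 0.322581) = −ln(0.677419) = 0.3895.

0.3895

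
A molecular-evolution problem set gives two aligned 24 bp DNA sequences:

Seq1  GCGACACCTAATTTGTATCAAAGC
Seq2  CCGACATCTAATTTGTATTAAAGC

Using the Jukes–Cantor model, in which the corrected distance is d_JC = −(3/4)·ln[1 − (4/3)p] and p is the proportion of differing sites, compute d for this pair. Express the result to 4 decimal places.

The sequences differ at positions 1 (G/C), 7 (C/T), 19 (C/T).
p = 3/24 = 0.125000.
d = −0.75 · ln(1 − (4/3)·0.125000) = −0.75 · ln(0.833333) = −0.75 · (-0.182322) = 0.1367.

0.1367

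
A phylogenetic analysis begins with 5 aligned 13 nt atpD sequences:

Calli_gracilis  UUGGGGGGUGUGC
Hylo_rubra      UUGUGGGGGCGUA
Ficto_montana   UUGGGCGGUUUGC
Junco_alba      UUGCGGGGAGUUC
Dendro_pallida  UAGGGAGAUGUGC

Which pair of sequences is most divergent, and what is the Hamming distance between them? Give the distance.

Pairwise Hamming distances:
  Calli_gracilis vs Hylo_rubra: 6
  Calli_gracilis vs Ficto_montana: 2
  Calli_gracilis vs Junco_alba: 3
  Calli_gracilis vs Dendro_pallida: 3
  Hylo_rubra vs Ficto_montana: 7
  Hylo_rubra vs Junco_alba: 5
  Hylo_rubra vs Dendro_pallida: 9
  Ficto_montana vs Junco_alba: 5
  Ficto_montana vs Dendro_pallida: 4
  Junco_alba vs Dendro_pallida: 6
The largest is 9, between Hylo_rubra and Dendro_pallida.

9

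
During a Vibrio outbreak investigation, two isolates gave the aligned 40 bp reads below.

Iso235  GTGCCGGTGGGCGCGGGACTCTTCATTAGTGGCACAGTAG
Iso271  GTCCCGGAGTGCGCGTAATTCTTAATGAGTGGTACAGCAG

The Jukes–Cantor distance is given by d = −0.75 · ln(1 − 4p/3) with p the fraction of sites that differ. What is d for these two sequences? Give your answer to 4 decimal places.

0.3041

The sequences differ at positions 3 (G/C), 8 (T/A), 10 (G/T), 16 (G/T), 17 (G/A), 19 (C/T), 24 (C/A), 27 (T/G), 33 (C/T), 38 (T/C).
p = 10/40 = 0.250000.
d = −0.75 · ln(1 − (4/3)·0.250000) = −0.75 · ln(0.666667) = −0.75 · (-0.405465) = 0.3041.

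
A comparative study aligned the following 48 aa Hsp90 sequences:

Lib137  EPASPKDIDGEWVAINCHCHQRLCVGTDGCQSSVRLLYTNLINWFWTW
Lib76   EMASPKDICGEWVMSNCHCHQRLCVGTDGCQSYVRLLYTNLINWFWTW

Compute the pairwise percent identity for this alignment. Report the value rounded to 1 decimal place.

Differing sites — 2:P/M; 9:D/C; 14:A/M; 15:I/S; 33:S/Y.
43 of the 48 sites match, so the percent identity is 43/48 × 100 = 89.6%.

89.6%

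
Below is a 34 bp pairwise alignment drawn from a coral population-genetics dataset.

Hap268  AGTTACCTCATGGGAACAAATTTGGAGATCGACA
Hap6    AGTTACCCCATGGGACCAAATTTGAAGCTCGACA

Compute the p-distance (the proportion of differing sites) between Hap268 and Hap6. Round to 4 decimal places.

0.1176

Mismatches occur at site 8 (T→C), site 16 (A→C), site 25 (G→A), site 28 (A→C).
There are 4 differences over 34 sites, so p = 4/34 = 0.1176.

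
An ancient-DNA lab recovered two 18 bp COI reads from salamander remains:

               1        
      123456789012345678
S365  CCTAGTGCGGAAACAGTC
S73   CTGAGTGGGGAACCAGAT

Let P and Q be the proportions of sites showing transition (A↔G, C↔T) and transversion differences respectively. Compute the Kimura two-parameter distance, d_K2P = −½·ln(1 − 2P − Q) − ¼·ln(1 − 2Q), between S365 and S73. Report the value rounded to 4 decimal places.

0.4408

The sequences differ at positions 2 (C/T, transition), 3 (T/G, transversion), 8 (C/G, transversion), 13 (A/C, transversion), 17 (T/A, transversion), 18 (C/T, transition).
Of the 6 differences, 2 transitions and 4 transversions over 18 sites: P = 2/18 = 0.111111, Q = 4/18 = 0.222222.
d = −0.5·ln(0.555556) − 0.25·ln(0.555556) = −0.5·(-0.587786) − 0.25·(-0.587786) = 0.4408.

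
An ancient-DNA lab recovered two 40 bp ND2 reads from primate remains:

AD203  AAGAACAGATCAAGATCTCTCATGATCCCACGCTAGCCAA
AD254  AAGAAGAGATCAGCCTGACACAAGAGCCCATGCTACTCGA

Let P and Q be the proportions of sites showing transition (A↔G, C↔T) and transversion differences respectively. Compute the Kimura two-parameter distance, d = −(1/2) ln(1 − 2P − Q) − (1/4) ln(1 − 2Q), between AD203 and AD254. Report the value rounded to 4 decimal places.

Differing sites — 6:C/G (Tv); 13:A/G (Ti); 14:G/C (Tv); 15:A/C (Tv); 17:C/G (Tv); 18:T/A (Tv); 20:T/A (Tv); 23:T/A (Tv); 26:T/G (Tv); 31:C/T (Ti); 36:G/C (Tv); 37:C/T (Ti); 39:A/G (Ti).
Of the 13 differences, 4 transitions and 9 transversions over 40 sites: P = 4/40 = 0.100000, Q = 9/40 = 0.225000.
d = −0.5·ln(0.575000) − 0.25·ln(0.550000) = −0.5·(-0.553385) − 0.25·(-0.597837) = 0.4262.

0.4262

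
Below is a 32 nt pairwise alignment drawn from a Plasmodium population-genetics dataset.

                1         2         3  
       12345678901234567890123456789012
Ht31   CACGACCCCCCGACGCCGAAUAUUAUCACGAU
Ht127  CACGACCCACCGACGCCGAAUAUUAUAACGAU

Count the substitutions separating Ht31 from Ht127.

The sequences differ at positions 9 (C/A), 27 (C/A).
That gives 2 mismatches out of 32 aligned sites, so the Hamming distance is 2.

2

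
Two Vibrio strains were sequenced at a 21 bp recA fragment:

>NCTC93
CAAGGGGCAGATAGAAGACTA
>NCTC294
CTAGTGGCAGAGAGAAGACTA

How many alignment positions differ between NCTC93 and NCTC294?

Differing sites — 2:A/T; 5:G/T; 12:T/G.
That gives 3 mismatches out of 21 aligned sites, so the Hamming distance is 3.

3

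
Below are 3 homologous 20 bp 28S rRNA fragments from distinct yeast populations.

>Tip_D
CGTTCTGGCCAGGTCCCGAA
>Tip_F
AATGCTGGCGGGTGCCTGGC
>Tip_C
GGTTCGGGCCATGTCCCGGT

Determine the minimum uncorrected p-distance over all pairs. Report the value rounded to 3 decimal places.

0.250

Pairwise Hamming distances:
  Tip_D vs Tip_F: 10
  Tip_D vs Tip_C: 5
  Tip_F vs Tip_C: 11
The smallest is 5 mismatches, between Tip_D and Tip_C; p = 5/20 = 0.250.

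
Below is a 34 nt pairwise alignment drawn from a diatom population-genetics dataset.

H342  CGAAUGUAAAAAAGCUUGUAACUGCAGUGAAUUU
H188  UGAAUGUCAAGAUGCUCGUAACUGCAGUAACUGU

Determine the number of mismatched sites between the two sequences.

8

Mismatches occur at site 1 (C/U), site 8 (A/C), site 11 (A/G), site 13 (A/U), site 17 (U/C), site 29 (G/A), site 31 (A/C), site 33 (U/G).
That gives 8 mismatches out of 34 aligned sites, so the Hamming distance is 8.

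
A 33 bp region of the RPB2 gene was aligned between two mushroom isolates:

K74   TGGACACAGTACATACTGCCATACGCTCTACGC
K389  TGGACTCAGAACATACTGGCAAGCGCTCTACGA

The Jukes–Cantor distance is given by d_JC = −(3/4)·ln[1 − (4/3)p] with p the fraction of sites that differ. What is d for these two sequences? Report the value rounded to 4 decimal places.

Mismatches occur at site 6 (A/T), site 10 (T/A), site 19 (C/G), site 22 (T/A), site 23 (A/G), site 33 (C/A).
p = 6/33 = 0.181818.
d = −0.75 · ln(1 − (4/3)·0.181818) = −0.75 · ln(0.757576) = −0.75 · (-0.277631) = 0.2082.

0.2082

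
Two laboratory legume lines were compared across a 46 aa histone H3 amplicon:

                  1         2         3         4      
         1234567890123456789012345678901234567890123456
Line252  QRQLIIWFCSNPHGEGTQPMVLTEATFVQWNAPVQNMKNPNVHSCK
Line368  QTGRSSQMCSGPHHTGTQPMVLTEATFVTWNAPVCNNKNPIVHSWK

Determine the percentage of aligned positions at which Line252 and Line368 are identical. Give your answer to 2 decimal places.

Differing sites — 2:R/T; 3:Q/G; 4:L/R; 5:I/S; 6:I/S; 7:W/Q; 8:F/M; 11:N/G; 14:G/H; 15:E/T; 29:Q/T; 35:Q/C; 37:M/N; 41:N/I; 45:C/W.
31 of the 46 sites match, so the percent identity is 31/46 × 100 = 67.39%.

67.39%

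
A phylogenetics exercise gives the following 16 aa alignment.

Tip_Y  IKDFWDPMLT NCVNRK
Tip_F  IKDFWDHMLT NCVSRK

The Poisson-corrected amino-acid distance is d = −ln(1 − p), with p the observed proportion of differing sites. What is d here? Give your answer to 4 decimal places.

0.1335

The sequences differ at positions 7 (P/H), 14 (N/S).
p = 2/16 = 0.125000.
d = −ln(1 − 0.125000) = −ln(0.875000) = 0.1335.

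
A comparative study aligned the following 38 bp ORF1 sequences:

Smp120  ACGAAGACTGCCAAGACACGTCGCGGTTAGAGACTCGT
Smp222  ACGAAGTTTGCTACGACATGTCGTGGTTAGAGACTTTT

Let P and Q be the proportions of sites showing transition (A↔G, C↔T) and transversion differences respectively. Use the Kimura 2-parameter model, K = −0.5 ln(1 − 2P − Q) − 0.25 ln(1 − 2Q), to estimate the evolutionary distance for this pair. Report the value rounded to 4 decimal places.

0.2523

Differing sites — 7:A/T (Tv); 8:C/T (Ti); 12:C/T (Ti); 14:A/C (Tv); 19:C/T (Ti); 24:C/T (Ti); 36:C/T (Ti); 37:G/T (Tv).
Of the 8 differences, 5 transitions and 3 transversions over 38 sites: P = 5/38 = 0.131579, Q = 3/38 = 0.078947.
d = −0.5·ln(0.657895) − 0.25·ln(0.842106) = −0.5·(-0.418710) − 0.25·(-0.171849) = 0.2523.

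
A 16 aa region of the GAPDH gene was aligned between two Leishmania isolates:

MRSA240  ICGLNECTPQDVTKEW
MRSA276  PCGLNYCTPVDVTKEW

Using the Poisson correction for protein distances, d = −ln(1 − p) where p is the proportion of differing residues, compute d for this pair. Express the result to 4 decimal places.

Differing sites — 1:I/P; 6:E/Y; 10:Q/V.
p = 3/16 = 0.187500.
d = −ln(1 − 0.187500) = −ln(0.812500) = 0.2076.

0.2076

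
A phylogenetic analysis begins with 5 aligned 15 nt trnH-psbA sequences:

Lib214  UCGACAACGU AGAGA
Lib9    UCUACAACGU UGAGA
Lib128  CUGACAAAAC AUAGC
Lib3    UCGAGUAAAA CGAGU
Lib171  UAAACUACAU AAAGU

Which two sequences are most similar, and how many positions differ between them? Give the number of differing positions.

Pairwise Hamming distances:
  Lib214 vs Lib9: 2
  Lib214 vs Lib128: 7
  Lib214 vs Lib3: 7
  Lib214 vs Lib171: 6
  Lib9 vs Lib128: 9
  Lib9 vs Lib3: 8
  Lib9 vs Lib171: 7
  Lib128 vs Lib3: 8
  Lib128 vs Lib171: 8
  Lib3 vs Lib171: 7
The smallest is 2, between Lib214 and Lib9.

2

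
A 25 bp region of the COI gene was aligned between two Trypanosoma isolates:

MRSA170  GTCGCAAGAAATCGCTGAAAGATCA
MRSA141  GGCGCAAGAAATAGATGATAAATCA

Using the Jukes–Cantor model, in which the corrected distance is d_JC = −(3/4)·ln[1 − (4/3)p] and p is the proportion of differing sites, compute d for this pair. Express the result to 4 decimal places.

0.2326

Differing sites — 2:T/G; 13:C/A; 15:C/A; 19:A/T; 21:G/A.
p = 5/25 = 0.200000.
d = −0.75 · ln(1 − (4/3)·0.200000) = −0.75 · ln(0.733333) = −0.75 · (-0.310155) = 0.2326.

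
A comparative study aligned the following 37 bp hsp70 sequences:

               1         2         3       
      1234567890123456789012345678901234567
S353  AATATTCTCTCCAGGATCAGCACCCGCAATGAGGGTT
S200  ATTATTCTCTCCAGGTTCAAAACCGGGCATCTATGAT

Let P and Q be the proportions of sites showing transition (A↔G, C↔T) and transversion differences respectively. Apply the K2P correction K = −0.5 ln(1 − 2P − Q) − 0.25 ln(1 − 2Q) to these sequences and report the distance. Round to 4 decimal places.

0.4321

The sequences differ at positions 2 (A/T, transversion), 16 (A/T, transversion), 20 (G/A, transition), 21 (C/A, transversion), 25 (C/G, transversion), 27 (C/G, transversion), 28 (A/C, transversion), 31 (G/C, transversion), 32 (A/T, transversion), 33 (G/A, transition), 34 (G/T, transversion), 36 (T/A, transversion).
Of the 12 differences, 2 transitions and 10 transversions over 37 sites: P = 2/37 = 0.054054, Q = 10/37 = 0.270270.
d = −0.5·ln(0.621622) − 0.25·ln(0.459460) = −0.5·(-0.475423) − 0.25·(-0.777703) = 0.4321.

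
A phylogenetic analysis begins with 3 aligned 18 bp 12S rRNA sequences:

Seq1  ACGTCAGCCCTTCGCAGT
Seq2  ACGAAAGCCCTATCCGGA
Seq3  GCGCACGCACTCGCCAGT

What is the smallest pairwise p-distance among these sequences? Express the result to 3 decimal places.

Pairwise Hamming distances:
  Seq1 vs Seq2: 7
  Seq1 vs Seq3: 8
  Seq2 vs Seq3: 8
The smallest is 7 mismatches, between Seq1 and Seq2; p = 7/18 = 0.389.

0.389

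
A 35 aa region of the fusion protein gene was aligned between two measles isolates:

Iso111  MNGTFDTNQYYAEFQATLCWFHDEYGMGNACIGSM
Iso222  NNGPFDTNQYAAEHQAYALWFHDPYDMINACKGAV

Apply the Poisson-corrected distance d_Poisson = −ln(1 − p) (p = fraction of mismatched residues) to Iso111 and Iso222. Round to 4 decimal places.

Mismatches occur at site 1 (M→N), site 4 (T→P), site 11 (Y→A), site 14 (F→H), site 17 (T→Y), site 18 (L→A), site 19 (C→L), site 24 (E→P), site 26 (G→D), site 28 (G→I), site 32 (I→K), site 34 (S→A), site 35 (M→V).
p = 13/35 = 0.371429.
d = −ln(1 − 0.371429) = −ln(0.628571) = 0.4643.

0.4643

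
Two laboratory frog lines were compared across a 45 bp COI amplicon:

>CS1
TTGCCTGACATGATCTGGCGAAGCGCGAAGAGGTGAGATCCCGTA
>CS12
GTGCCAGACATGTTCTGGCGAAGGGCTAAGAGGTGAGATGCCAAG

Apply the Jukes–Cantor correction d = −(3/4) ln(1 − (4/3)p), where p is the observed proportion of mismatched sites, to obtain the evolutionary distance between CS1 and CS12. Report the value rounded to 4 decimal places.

Mismatches occur at site 1 (T/G), site 6 (T/A), site 13 (A/T), site 24 (C/G), site 27 (G/T), site 40 (C/G), site 43 (G/A), site 44 (T/A), site 45 (A/G).
p = 9/45 = 0.200000.
d = −0.75 · ln(1 − (4/3)·0.200000) = −0.75 · ln(0.733333) = −0.75 · (-0.310155) = 0.2326.

0.2326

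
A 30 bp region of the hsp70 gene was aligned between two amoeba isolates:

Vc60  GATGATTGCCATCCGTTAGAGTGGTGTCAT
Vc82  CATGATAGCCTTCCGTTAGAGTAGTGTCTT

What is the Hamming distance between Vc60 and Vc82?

Differing sites — 1:G/C; 7:T/A; 11:A/T; 23:G/A; 29:A/T.
That gives 5 mismatches out of 30 aligned sites, so the Hamming distance is 5.

5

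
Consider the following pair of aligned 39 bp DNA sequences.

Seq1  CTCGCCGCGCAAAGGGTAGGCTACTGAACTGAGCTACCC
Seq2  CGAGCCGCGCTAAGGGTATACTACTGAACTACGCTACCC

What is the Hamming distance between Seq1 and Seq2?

7

Differing sites — 2:T/G; 3:C/A; 11:A/T; 19:G/T; 20:G/A; 31:G/A; 32:A/C.
That gives 7 mismatches out of 39 aligned sites, so the Hamming distance is 7.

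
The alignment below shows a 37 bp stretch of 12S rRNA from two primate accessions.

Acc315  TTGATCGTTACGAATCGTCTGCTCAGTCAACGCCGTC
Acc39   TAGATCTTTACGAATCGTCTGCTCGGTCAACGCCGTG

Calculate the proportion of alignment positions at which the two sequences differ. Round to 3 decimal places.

0.108

Differing sites — 2:T/A; 7:G/T; 25:A/G; 37:C/G.
There are 4 differences over 37 sites, so p = 4/37 = 0.108.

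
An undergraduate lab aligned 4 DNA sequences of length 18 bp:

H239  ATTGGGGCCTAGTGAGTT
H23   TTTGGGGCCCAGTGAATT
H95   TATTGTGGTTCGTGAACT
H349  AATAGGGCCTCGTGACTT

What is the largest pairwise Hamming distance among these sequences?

Pairwise Hamming distances:
  H239 vs H23: 3
  H239 vs H95: 9
  H239 vs H349: 4
  H23 vs H95: 8
  H23 vs H349: 6
  H95 vs H349: 7
The largest is 9, between H239 and H95.

9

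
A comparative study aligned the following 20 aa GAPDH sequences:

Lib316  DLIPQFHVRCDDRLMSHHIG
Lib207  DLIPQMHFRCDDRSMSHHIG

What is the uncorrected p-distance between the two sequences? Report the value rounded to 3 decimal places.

The sequences differ at positions 6 (F/M), 8 (V/F), 14 (L/S).
There are 3 differences over 20 sites, so p = 3/20 = 0.150.

0.150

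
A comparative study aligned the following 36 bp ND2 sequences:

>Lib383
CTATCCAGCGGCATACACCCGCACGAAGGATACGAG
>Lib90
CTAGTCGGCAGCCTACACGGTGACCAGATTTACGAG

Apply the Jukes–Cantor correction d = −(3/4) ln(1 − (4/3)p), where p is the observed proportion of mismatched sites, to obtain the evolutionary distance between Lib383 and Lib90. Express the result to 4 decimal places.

Mismatches occur at site 4 (T/G), site 5 (C/T), site 7 (A/G), site 10 (G/A), site 13 (A/C), site 19 (C/G), site 20 (C/G), site 21 (G/T), site 22 (C/G), site 25 (G/C), site 27 (A/G), site 28 (G/A), site 29 (G/T), site 30 (A/T).
p = 14/36 = 0.388889.
d = −0.75 · ln(1 − (4/3)·0.388889) = −0.75 · ln(0.481481) = −0.75 · (-0.730889) = 0.5482.

0.5482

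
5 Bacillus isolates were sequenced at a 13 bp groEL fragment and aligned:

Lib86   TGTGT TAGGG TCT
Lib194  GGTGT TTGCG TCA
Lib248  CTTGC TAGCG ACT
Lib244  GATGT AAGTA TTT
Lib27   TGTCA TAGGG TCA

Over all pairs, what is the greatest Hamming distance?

Pairwise Hamming distances:
  Lib86 vs Lib194: 4
  Lib86 vs Lib248: 5
  Lib86 vs Lib244: 6
  Lib86 vs Lib27: 3
  Lib194 vs Lib248: 6
  Lib194 vs Lib244: 7
  Lib194 vs Lib27: 5
  Lib248 vs Lib244: 8
  Lib248 vs Lib27: 7
  Lib244 vs Lib27: 9
The largest is 9, between Lib244 and Lib27.

9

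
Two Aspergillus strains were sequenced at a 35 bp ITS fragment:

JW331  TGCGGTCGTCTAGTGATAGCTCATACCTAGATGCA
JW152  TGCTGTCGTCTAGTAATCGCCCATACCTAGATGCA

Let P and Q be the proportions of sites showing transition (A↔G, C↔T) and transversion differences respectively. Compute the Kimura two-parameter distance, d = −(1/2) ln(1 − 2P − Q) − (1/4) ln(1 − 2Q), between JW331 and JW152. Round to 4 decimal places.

The sequences differ at positions 4 (G/T, transversion), 15 (G/A, transition), 18 (A/C, transversion), 21 (T/C, transition).
Of the 4 differences, 2 transitions and 2 transversions over 35 sites: P = 2/35 = 0.057143, Q = 2/35 = 0.057143.
d = −0.5·ln(0.828571) − 0.25·ln(0.885714) = −0.5·(-0.188053) − 0.25·(-0.121361) = 0.1244.

0.1244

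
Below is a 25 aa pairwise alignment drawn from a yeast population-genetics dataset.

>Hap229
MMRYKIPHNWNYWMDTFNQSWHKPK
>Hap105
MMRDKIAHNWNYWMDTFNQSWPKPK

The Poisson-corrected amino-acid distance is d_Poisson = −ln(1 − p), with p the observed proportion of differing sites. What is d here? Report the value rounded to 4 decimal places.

Mismatches occur at site 4 (Y↔D), site 7 (P↔A), site 22 (H↔P).
p = 3/25 = 0.120000.
d = −ln(1 − 0.120000) = −ln(0.880000) = 0.1278.

0.1278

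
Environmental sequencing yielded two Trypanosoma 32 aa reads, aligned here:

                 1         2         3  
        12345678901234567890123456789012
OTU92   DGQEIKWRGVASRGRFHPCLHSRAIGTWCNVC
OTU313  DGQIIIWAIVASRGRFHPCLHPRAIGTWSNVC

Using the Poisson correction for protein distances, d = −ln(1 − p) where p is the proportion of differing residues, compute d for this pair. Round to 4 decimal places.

The sequences differ at positions 4 (E/I), 6 (K/I), 8 (R/A), 9 (G/I), 22 (S/P), 29 (C/S).
p = 6/32 = 0.187500.
d = −ln(1 − 0.187500) = −ln(0.812500) = 0.2076.

0.2076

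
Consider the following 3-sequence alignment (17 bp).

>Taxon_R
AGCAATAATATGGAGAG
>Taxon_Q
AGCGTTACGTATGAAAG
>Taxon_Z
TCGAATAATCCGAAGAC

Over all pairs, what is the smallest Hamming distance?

Pairwise Hamming distances:
  Taxon_R vs Taxon_Q: 8
  Taxon_R vs Taxon_Z: 7
  Taxon_Q vs Taxon_Z: 13
The smallest is 7, between Taxon_R and Taxon_Z.

7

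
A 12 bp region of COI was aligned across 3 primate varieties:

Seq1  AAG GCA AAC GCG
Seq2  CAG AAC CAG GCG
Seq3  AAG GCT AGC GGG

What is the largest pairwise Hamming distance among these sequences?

8

Pairwise Hamming distances:
  Seq1 vs Seq2: 6
  Seq1 vs Seq3: 3
  Seq2 vs Seq3: 8
The largest is 8, between Seq2 and Seq3.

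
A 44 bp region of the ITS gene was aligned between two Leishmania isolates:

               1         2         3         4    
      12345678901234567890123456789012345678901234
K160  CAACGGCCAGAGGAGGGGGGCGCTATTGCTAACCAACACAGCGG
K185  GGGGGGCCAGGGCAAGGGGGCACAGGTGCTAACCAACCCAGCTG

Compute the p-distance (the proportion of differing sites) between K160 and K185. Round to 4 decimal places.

The sequences differ at positions 1 (C/G), 2 (A/G), 3 (A/G), 4 (C/G), 11 (A/G), 13 (G/C), 15 (G/A), 22 (G/A), 24 (T/A), 25 (A/G), 26 (T/G), 38 (A/C), 43 (G/T).
There are 13 differences over 44 sites, so p = 13/44 = 0.2955.

0.2955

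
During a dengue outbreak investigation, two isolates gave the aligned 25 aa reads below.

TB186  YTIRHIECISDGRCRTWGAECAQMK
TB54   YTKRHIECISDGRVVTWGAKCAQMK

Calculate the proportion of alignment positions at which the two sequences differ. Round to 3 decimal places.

0.160

Differing sites — 3:I/K; 14:C/V; 15:R/V; 20:E/K.
There are 4 differences over 25 sites, so p = 4/25 = 0.160.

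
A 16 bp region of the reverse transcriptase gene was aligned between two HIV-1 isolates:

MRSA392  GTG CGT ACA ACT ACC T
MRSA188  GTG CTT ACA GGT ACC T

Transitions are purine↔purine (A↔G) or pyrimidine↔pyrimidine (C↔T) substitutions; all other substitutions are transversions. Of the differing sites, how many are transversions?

Mismatches occur at site 5 (G/T, transversion), site 10 (A/G, transition), site 11 (C/G, transversion).
Of the 3 differences, 1 transition and 2 transversions, so the answer is 2.

2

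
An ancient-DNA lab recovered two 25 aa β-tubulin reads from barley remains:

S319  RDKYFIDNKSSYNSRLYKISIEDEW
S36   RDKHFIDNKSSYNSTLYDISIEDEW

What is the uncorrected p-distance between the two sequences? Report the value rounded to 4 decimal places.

Mismatches occur at site 4 (Y→H), site 15 (R→T), site 18 (K→D).
There are 3 differences over 25 sites, so p = 3/25 = 0.1200.

0.1200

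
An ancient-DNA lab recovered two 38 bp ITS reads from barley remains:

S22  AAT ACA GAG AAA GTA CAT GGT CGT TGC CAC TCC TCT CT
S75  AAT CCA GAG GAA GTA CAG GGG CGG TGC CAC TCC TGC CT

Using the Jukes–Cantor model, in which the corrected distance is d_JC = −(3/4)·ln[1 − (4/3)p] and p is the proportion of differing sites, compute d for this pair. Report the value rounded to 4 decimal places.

Mismatches occur at site 4 (A↔C), site 10 (A↔G), site 18 (T↔G), site 21 (T↔G), site 24 (T↔G), site 35 (C↔G), site 36 (T↔C).
p = 7/38 = 0.184211.
d = −0.75 · ln(1 − (4/3)·0.184211) = −0.75 · ln(0.754385) = −0.75 · (-0.281852) = 0.2114.

0.2114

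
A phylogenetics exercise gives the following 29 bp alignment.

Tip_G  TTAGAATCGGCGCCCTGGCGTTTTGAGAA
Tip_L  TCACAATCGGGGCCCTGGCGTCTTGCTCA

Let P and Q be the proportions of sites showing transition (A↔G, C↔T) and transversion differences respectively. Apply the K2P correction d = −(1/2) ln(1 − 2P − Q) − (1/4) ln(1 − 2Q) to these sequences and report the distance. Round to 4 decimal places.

0.2915

The sequences differ at positions 2 (T/C, transition), 4 (G/C, transversion), 11 (C/G, transversion), 22 (T/C, transition), 26 (A/C, transversion), 27 (G/T, transversion), 28 (A/C, transversion).
Of the 7 differences, 2 transitions and 5 transversions over 29 sites: P = 2/29 = 0.068966, Q = 5/29 = 0.172414.
d = −0.5·ln(0.689654) − 0.25·ln(0.655172) = −0.5·(-0.371565) − 0.25·(-0.422857) = 0.2915.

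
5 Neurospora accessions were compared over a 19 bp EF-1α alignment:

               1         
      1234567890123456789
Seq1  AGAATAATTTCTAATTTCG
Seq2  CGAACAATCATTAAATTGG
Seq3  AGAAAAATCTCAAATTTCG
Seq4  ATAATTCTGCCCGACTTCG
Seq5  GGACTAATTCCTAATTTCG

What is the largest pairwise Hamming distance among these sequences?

12

Pairwise Hamming distances:
  Seq1 vs Seq2: 7
  Seq1 vs Seq3: 3
  Seq1 vs Seq4: 8
  Seq1 vs Seq5: 3
  Seq2 vs Seq3: 7
  Seq2 vs Seq4: 12
  Seq2 vs Seq5: 8
  Seq3 vs Seq4: 9
  Seq3 vs Seq5: 6
  Seq4 vs Seq5: 9
The largest is 12, between Seq2 and Seq4.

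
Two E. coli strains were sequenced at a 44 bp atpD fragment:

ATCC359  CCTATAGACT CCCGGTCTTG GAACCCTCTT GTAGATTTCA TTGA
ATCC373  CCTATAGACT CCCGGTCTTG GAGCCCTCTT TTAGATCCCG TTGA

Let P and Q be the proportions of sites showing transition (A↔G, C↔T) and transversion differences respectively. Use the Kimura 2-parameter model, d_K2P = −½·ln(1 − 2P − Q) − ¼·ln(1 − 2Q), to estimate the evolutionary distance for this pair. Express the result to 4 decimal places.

The sequences differ at positions 23 (A/G, transition), 31 (G/T, transversion), 37 (T/C, transition), 38 (T/C, transition), 40 (A/G, transition).
Of the 5 differences, 4 transitions and 1 transversion over 44 sites: P = 4/44 = 0.090909, Q = 1/44 = 0.022727.
d = −0.5·ln(0.795455) − 0.25·ln(0.954546) = −0.5·(-0.228841) − 0.25·(-0.046519) = 0.1261.

0.1261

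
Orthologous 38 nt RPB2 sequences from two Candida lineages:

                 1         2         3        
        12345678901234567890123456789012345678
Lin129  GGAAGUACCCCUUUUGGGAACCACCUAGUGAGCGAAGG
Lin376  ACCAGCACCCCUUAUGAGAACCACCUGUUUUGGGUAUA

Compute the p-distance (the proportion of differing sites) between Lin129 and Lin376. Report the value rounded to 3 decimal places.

The sequences differ at positions 1 (G/A), 2 (G/C), 3 (A/C), 6 (U/C), 14 (U/A), 17 (G/A), 27 (A/G), 28 (G/U), 30 (G/U), 31 (A/U), 33 (C/G), 35 (A/U), 37 (G/U), 38 (G/A).
There are 14 differences over 38 sites, so p = 14/38 = 0.368.

0.368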